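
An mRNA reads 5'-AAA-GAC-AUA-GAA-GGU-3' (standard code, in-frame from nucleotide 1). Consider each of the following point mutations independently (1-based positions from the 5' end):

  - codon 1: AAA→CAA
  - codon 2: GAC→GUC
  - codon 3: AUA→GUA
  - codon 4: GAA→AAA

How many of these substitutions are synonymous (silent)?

0

Codon 1: AAA (Lys) → CAA (Gln) — missense.
Codon 2: GAC (Asp) → GUC (Val) — missense.
Codon 3: AUA (Ile) → GUA (Val) — missense.
Codon 4: GAA (Glu) → AAA (Lys) — missense.
Synonymous: 0 of 4.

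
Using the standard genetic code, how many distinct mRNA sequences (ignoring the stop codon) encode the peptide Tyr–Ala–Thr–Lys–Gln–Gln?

Tyr: 2 codons.
Ala: 4 codons.
Thr: 4 codons.
Lys: 2 codons.
Gln: 2 codons.
Gln: 2 codons.
2 × 4 × 4 × 2 × 2 × 2 = 256.

256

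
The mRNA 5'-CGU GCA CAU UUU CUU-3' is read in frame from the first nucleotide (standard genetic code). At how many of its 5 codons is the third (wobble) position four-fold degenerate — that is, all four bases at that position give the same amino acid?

3

Codon 1 CGU (Arg): third position 4-fold.
Codon 2 GCA (Ala): third position 4-fold.
Codon 3 CAU (His): third position 2-fold.
Codon 4 UUU (Phe): third position 2-fold.
Codon 5 CUU (Leu): third position 4-fold.
Four-fold degenerate third positions: 3.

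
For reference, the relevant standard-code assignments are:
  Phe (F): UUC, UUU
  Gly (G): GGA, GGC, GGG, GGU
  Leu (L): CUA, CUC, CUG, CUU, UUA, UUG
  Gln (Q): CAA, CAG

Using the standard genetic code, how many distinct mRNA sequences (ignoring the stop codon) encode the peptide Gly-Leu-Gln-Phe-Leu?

Gly: 4 codons.
Leu: 6 codons.
Gln: 2 codons.
Phe: 2 codons.
Leu: 6 codons.
4 × 6 × 2 × 2 × 6 = 576.

576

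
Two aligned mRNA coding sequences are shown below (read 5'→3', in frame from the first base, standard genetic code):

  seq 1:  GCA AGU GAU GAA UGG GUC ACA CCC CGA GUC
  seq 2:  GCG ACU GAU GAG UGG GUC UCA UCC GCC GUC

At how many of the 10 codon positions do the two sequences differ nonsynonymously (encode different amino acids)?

Codon 1: GCA Ala / GCG Ala — synonymous.
Codon 2: AGU Ser / ACU Thr — nonsynonymous.
Codon 3: GAU Asp / GAU Asp — identical.
Codon 4: GAA Glu / GAG Glu — synonymous.
Codon 5: UGG Trp / UGG Trp — identical.
Codon 6: GUC Val / GUC Val — identical.
Codon 7: ACA Thr / UCA Ser — nonsynonymous.
Codon 8: CCC Pro / UCC Ser — nonsynonymous.
Codon 9: CGA Arg / GCC Ala — nonsynonymous.
Codon 10: GUC Val / GUC Val — identical.
Nonsynonymous differences: 4.

4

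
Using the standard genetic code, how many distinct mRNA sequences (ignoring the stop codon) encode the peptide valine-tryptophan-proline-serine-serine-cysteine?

Val: 4 codons.
Trp: 1 codon.
Pro: 4 codons.
Ser: 6 codons.
Ser: 6 codons.
Cys: 2 codons.
4 × 1 × 4 × 6 × 6 × 2 = 1152.

1152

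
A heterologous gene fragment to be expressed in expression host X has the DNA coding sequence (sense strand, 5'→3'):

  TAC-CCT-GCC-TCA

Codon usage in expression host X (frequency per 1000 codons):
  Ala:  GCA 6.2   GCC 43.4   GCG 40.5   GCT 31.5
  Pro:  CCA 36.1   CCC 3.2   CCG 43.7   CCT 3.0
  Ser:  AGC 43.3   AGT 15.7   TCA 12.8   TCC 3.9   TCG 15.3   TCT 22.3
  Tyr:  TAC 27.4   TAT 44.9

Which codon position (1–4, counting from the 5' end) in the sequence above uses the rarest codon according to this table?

2

Codon 1 TAC (Tyr): 27.4 per 1000.
Codon 2 CCT (Pro): 3.0 per 1000.
Codon 3 GCC (Ala): 43.4 per 1000.
Codon 4 TCA (Ser): 12.8 per 1000.
Lowest frequency is 3.0 at codon 2.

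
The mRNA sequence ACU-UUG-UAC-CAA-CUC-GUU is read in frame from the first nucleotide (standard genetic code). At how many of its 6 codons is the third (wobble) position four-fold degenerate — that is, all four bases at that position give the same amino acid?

Codon 1 ACU (Thr): third position 4-fold.
Codon 2 UUG (Leu): third position 2-fold.
Codon 3 UAC (Tyr): third position 2-fold.
Codon 4 CAA (Gln): third position 2-fold.
Codon 5 CUC (Leu): third position 4-fold.
Codon 6 GUU (Val): third position 4-fold.
Four-fold degenerate third positions: 3.

3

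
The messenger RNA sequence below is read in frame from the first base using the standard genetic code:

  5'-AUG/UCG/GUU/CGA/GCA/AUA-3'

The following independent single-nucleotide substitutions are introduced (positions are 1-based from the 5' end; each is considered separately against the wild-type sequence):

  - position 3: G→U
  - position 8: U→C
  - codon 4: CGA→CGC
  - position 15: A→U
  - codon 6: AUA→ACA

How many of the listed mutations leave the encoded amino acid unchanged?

2

Codon 1: AUG (Met) → AUU (Ile) — missense.
Codon 3: GUU (Val) → GCU (Ala) — missense.
Codon 4: CGA (Arg) → CGC (Arg) — synonymous.
Codon 5: GCA (Ala) → GCU (Ala) — synonymous.
Codon 6: AUA (Ile) → ACA (Thr) — missense.
Synonymous: 2 of 5.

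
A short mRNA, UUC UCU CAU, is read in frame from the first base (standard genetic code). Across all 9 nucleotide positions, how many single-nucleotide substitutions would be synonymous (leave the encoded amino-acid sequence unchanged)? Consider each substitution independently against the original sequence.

5

Codon 1 (UUC, Phe): 1 synonymous substitution.
Codon 2 (UCU, Ser): 3 synonymous substitutions.
Codon 3 (CAU, His): 1 synonymous substitution.
Total: 1 + 3 + 1 = 5.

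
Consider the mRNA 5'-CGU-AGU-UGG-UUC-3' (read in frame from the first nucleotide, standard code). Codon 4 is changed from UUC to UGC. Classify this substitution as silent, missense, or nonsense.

missense

Position 11 falls in codon 4: UUC → Phe.
After the substitution the codon is UGC → Cys.
Phe ≠ Cys, so this is a missense mutation.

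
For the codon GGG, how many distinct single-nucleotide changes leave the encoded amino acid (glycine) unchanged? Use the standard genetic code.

3

Position 1: none → 0 synonymous.
Position 2: none → 0 synonymous.
Position 3: GGU, GGC, GGA → 3 synonymous.
Total: 0 + 0 + 3 = 3.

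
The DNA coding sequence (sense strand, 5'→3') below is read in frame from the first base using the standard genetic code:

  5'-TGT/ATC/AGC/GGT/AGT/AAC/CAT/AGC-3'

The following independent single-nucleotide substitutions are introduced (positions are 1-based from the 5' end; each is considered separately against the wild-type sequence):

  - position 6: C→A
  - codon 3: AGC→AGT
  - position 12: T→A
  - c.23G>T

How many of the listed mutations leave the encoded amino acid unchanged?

Codon 2: ATC (Ile) → ATA (Ile) — synonymous.
Codon 3: AGC (Ser) → AGT (Ser) — synonymous.
Codon 4: GGT (Gly) → GGA (Gly) — synonymous.
Codon 8: AGC (Ser) → ATC (Ile) — missense.
Synonymous: 3 of 4.

3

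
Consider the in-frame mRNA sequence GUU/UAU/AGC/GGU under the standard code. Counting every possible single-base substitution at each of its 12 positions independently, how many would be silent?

Codon 1 (GUU, Val): 3 synonymous substitutions.
Codon 2 (UAU, Tyr): 1 synonymous substitution.
Codon 3 (AGC, Ser): 1 synonymous substitution.
Codon 4 (GGU, Gly): 3 synonymous substitutions.
Total: 3 + 1 + 1 + 3 = 8.

8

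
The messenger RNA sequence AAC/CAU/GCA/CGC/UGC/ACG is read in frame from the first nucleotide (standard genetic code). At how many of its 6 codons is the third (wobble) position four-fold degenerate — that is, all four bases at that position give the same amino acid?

3

Codon 1 AAC (Asn): third position 2-fold.
Codon 2 CAU (His): third position 2-fold.
Codon 3 GCA (Ala): third position 4-fold.
Codon 4 CGC (Arg): third position 4-fold.
Codon 5 UGC (Cys): third position 2-fold.
Codon 6 ACG (Thr): third position 4-fold.
Four-fold degenerate third positions: 3.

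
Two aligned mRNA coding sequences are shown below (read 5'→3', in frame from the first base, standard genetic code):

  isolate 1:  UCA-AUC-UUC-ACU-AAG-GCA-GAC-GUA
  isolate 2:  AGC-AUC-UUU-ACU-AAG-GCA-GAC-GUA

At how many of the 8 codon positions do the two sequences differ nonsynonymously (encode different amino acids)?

0

Codon 1: UCA Ser / AGC Ser — synonymous.
Codon 2: AUC Ile / AUC Ile — identical.
Codon 3: UUC Phe / UUU Phe — synonymous.
Codon 4: ACU Thr / ACU Thr — identical.
Codon 5: AAG Lys / AAG Lys — identical.
Codon 6: GCA Ala / GCA Ala — identical.
Codon 7: GAC Asp / GAC Asp — identical.
Codon 8: GUA Val / GUA Val — identical.
Nonsynonymous differences: 0.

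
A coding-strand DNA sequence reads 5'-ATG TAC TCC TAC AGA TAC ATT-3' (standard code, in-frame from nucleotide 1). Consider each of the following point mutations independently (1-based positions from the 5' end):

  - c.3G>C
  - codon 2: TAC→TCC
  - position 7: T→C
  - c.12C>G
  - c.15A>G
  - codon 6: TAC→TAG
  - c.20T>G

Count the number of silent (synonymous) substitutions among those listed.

1

Codon 1: ATG (Met) → ATC (Ile) — missense.
Codon 2: TAC (Tyr) → TCC (Ser) — missense.
Codon 3: TCC (Ser) → CCC (Pro) — missense.
Codon 4: TAC (Tyr) → TAG (Stop) — nonsense.
Codon 5: AGA (Arg) → AGG (Arg) — synonymous.
Codon 6: TAC (Tyr) → TAG (Stop) — nonsense.
Codon 7: ATT (Ile) → AGT (Ser) — missense.
Synonymous: 1 of 7.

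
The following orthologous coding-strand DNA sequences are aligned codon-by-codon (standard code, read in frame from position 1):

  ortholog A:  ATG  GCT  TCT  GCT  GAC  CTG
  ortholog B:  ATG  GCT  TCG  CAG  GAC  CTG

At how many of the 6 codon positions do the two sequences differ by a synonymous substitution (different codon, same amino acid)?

Codon 1: ATG Met / ATG Met — identical.
Codon 2: GCT Ala / GCT Ala — identical.
Codon 3: TCT Ser / TCG Ser — synonymous.
Codon 4: GCT Ala / CAG Gln — nonsynonymous.
Codon 5: GAC Asp / GAC Asp — identical.
Codon 6: CTG Leu / CTG Leu — identical.
Synonymous differences: 1.

1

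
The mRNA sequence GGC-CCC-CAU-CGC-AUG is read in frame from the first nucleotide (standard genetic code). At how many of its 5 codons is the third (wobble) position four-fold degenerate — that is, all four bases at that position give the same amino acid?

3

Codon 1 GGC (Gly): third position 4-fold.
Codon 2 CCC (Pro): third position 4-fold.
Codon 3 CAU (His): third position 2-fold.
Codon 4 CGC (Arg): third position 4-fold.
Codon 5 AUG (Met): third position 1-fold.
Four-fold degenerate third positions: 3.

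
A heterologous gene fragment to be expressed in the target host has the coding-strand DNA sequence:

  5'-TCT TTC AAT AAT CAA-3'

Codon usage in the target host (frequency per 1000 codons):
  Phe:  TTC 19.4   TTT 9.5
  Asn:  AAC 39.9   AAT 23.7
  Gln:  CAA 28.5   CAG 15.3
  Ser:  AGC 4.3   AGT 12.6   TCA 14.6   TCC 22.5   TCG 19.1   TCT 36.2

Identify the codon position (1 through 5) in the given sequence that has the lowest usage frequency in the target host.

2

Codon 1 TCT (Ser): 36.2 per 1000.
Codon 2 TTC (Phe): 19.4 per 1000.
Codon 3 AAT (Asn): 23.7 per 1000.
Codon 4 AAT (Asn): 23.7 per 1000.
Codon 5 CAA (Gln): 28.5 per 1000.
Lowest frequency is 19.4 at codon 2.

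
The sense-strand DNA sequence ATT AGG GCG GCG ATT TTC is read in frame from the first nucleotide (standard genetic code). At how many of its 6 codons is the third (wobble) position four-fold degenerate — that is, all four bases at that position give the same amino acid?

Codon 1 ATT (Ile): third position 3-fold.
Codon 2 AGG (Arg): third position 2-fold.
Codon 3 GCG (Ala): third position 4-fold.
Codon 4 GCG (Ala): third position 4-fold.
Codon 5 ATT (Ile): third position 3-fold.
Codon 6 TTC (Phe): third position 2-fold.
Four-fold degenerate third positions: 2.

2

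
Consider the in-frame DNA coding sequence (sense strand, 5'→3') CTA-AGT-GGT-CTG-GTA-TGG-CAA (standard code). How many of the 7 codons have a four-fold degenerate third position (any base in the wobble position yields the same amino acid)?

4

Codon 1 CTA (Leu): third position 4-fold.
Codon 2 AGT (Ser): third position 2-fold.
Codon 3 GGT (Gly): third position 4-fold.
Codon 4 CTG (Leu): third position 4-fold.
Codon 5 GTA (Val): third position 4-fold.
Codon 6 TGG (Trp): third position 1-fold.
Codon 7 CAA (Gln): third position 2-fold.
Four-fold degenerate third positions: 4.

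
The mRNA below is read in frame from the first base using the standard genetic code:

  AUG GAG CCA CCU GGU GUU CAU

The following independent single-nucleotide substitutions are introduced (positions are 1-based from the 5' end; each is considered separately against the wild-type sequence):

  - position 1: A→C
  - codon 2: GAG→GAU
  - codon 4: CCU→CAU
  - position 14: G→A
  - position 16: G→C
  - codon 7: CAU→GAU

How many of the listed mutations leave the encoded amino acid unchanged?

0

Codon 1: AUG (Met) → CUG (Leu) — missense.
Codon 2: GAG (Glu) → GAU (Asp) — missense.
Codon 4: CCU (Pro) → CAU (His) — missense.
Codon 5: GGU (Gly) → GAU (Asp) — missense.
Codon 6: GUU (Val) → CUU (Leu) — missense.
Codon 7: CAU (His) → GAU (Asp) — missense.
Synonymous: 0 of 6.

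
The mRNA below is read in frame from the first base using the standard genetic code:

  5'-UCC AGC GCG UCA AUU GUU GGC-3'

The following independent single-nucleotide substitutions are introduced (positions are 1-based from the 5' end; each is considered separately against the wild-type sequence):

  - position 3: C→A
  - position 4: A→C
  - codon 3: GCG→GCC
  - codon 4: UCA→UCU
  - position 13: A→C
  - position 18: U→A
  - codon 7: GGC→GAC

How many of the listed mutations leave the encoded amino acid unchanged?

4

Codon 1: UCC (Ser) → UCA (Ser) — synonymous.
Codon 2: AGC (Ser) → CGC (Arg) — missense.
Codon 3: GCG (Ala) → GCC (Ala) — synonymous.
Codon 4: UCA (Ser) → UCU (Ser) — synonymous.
Codon 5: AUU (Ile) → CUU (Leu) — missense.
Codon 6: GUU (Val) → GUA (Val) — synonymous.
Codon 7: GGC (Gly) → GAC (Asp) — missense.
Synonymous: 4 of 7.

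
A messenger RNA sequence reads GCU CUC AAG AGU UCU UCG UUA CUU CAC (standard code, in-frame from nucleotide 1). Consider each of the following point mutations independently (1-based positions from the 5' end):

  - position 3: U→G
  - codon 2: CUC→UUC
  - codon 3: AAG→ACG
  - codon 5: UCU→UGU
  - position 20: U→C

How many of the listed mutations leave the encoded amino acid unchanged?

1

Codon 1: GCU (Ala) → GCG (Ala) — synonymous.
Codon 2: CUC (Leu) → UUC (Phe) — missense.
Codon 3: AAG (Lys) → ACG (Thr) — missense.
Codon 5: UCU (Ser) → UGU (Cys) — missense.
Codon 7: UUA (Leu) → UCA (Ser) — missense.
Synonymous: 1 of 5.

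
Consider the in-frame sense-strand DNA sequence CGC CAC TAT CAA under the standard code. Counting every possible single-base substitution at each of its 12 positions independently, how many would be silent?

6

Codon 1 (CGC, Arg): 3 synonymous substitutions.
Codon 2 (CAC, His): 1 synonymous substitution.
Codon 3 (TAT, Tyr): 1 synonymous substitution.
Codon 4 (CAA, Gln): 1 synonymous substitution.
Total: 3 + 1 + 1 + 1 = 6.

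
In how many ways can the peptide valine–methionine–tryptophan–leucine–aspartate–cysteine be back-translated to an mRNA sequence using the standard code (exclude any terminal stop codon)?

Val: 4 codons.
Met: 1 codon.
Trp: 1 codon.
Leu: 6 codons.
Asp: 2 codons.
Cys: 2 codons.
4 × 1 × 1 × 6 × 2 × 2 = 96.

96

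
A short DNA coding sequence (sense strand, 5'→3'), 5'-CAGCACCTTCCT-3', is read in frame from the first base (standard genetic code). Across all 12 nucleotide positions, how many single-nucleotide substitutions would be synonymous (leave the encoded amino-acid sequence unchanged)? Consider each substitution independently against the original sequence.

Codon 1 (CAG, Gln): 1 synonymous substitution.
Codon 2 (CAC, His): 1 synonymous substitution.
Codon 3 (CTT, Leu): 3 synonymous substitutions.
Codon 4 (CCT, Pro): 3 synonymous substitutions.
Total: 1 + 1 + 3 + 3 = 8.

8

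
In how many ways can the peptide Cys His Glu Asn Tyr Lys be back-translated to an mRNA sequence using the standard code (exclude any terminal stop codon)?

64

Cys: 2 codons.
His: 2 codons.
Glu: 2 codons.
Asn: 2 codons.
Tyr: 2 codons.
Lys: 2 codons.
2 × 2 × 2 × 2 × 2 × 2 = 64.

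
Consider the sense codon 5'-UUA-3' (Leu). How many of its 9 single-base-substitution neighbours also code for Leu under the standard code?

Position 1: CUA → 1 synonymous.
Position 2: none → 0 synonymous.
Position 3: UUG → 1 synonymous.
Total: 1 + 0 + 1 = 2.

2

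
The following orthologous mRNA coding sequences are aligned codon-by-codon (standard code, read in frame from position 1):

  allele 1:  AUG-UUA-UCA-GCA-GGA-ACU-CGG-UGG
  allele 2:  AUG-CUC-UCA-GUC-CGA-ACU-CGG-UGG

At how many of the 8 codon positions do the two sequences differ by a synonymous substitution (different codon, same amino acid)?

1

Codon 1: AUG Met / AUG Met — identical.
Codon 2: UUA Leu / CUC Leu — synonymous.
Codon 3: UCA Ser / UCA Ser — identical.
Codon 4: GCA Ala / GUC Val — nonsynonymous.
Codon 5: GGA Gly / CGA Arg — nonsynonymous.
Codon 6: ACU Thr / ACU Thr — identical.
Codon 7: CGG Arg / CGG Arg — identical.
Codon 8: UGG Trp / UGG Trp — identical.
Synonymous differences: 1.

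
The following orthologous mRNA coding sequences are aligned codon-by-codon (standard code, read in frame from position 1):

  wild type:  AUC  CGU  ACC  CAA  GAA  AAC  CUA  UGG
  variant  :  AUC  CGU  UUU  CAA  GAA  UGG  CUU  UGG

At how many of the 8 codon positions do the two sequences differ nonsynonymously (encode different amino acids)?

Codon 1: AUC Ile / AUC Ile — identical.
Codon 2: CGU Arg / CGU Arg — identical.
Codon 3: ACC Thr / UUU Phe — nonsynonymous.
Codon 4: CAA Gln / CAA Gln — identical.
Codon 5: GAA Glu / GAA Glu — identical.
Codon 6: AAC Asn / UGG Trp — nonsynonymous.
Codon 7: CUA Leu / CUU Leu — synonymous.
Codon 8: UGG Trp / UGG Trp — identical.
Nonsynonymous differences: 2.

2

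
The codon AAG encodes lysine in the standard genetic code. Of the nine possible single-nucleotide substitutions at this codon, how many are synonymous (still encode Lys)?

1

Position 1: none → 0 synonymous.
Position 2: none → 0 synonymous.
Position 3: AAA → 1 synonymous.
Total: 0 + 0 + 1 = 1.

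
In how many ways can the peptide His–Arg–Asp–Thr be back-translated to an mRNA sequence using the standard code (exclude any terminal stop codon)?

96

His: 2 codons.
Arg: 6 codons.
Asp: 2 codons.
Thr: 4 codons.
2 × 6 × 2 × 4 = 96.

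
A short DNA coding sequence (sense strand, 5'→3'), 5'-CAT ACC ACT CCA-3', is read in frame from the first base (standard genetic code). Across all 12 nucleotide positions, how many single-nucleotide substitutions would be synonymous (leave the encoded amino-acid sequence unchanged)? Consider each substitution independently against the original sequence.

10

Codon 1 (CAT, His): 1 synonymous substitution.
Codon 2 (ACC, Thr): 3 synonymous substitutions.
Codon 3 (ACT, Thr): 3 synonymous substitutions.
Codon 4 (CCA, Pro): 3 synonymous substitutions.
Total: 1 + 3 + 3 + 3 = 10.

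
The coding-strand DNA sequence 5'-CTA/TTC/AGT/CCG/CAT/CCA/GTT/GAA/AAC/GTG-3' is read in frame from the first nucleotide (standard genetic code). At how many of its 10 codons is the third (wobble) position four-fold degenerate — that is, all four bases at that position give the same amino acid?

5

Codon 1 CTA (Leu): third position 4-fold.
Codon 2 TTC (Phe): third position 2-fold.
Codon 3 AGT (Ser): third position 2-fold.
Codon 4 CCG (Pro): third position 4-fold.
Codon 5 CAT (His): third position 2-fold.
Codon 6 CCA (Pro): third position 4-fold.
Codon 7 GTT (Val): third position 4-fold.
Codon 8 GAA (Glu): third position 2-fold.
Codon 9 AAC (Asn): third position 2-fold.
Codon 10 GTG (Val): third position 4-fold.
Four-fold degenerate third positions: 5.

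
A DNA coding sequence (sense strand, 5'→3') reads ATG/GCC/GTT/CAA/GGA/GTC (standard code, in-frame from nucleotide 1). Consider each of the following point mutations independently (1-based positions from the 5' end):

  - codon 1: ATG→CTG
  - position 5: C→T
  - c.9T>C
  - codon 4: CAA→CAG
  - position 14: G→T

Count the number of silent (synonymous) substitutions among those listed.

2

Codon 1: ATG (Met) → CTG (Leu) — missense.
Codon 2: GCC (Ala) → GTC (Val) — missense.
Codon 3: GTT (Val) → GTC (Val) — synonymous.
Codon 4: CAA (Gln) → CAG (Gln) — synonymous.
Codon 5: GGA (Gly) → GTA (Val) — missense.
Synonymous: 2 of 5.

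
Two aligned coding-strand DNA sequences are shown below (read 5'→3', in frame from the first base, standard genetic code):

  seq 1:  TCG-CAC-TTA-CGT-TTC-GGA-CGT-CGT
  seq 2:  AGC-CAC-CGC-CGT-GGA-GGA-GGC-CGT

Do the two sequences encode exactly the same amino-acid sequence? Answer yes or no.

Codon 1: TCG Ser / AGC Ser — synonymous.
Codon 2: CAC His / CAC His — identical.
Codon 3: TTA Leu / CGC Arg — nonsynonymous.
Codon 4: CGT Arg / CGT Arg — identical.
Codon 5: TTC Phe / GGA Gly — nonsynonymous.
Codon 6: GGA Gly / GGA Gly — identical.
Codon 7: CGT Arg / GGC Gly — nonsynonymous.
Codon 8: CGT Arg / CGT Arg — identical.
Nonsynonymous differences: 3 → different protein.

no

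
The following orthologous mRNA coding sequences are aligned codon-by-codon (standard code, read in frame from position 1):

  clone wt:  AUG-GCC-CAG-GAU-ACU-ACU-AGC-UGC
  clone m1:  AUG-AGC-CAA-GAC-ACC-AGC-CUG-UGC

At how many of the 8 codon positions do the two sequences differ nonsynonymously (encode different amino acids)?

3

Codon 1: AUG Met / AUG Met — identical.
Codon 2: GCC Ala / AGC Ser — nonsynonymous.
Codon 3: CAG Gln / CAA Gln — synonymous.
Codon 4: GAU Asp / GAC Asp — synonymous.
Codon 5: ACU Thr / ACC Thr — synonymous.
Codon 6: ACU Thr / AGC Ser — nonsynonymous.
Codon 7: AGC Ser / CUG Leu — nonsynonymous.
Codon 8: UGC Cys / UGC Cys — identical.
Nonsynonymous differences: 3.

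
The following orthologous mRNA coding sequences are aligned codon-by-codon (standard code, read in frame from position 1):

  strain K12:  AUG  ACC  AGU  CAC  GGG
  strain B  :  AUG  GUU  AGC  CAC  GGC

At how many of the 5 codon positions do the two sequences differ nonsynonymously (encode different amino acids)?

Codon 1: AUG Met / AUG Met — identical.
Codon 2: ACC Thr / GUU Val — nonsynonymous.
Codon 3: AGU Ser / AGC Ser — synonymous.
Codon 4: CAC His / CAC His — identical.
Codon 5: GGG Gly / GGC Gly — synonymous.
Nonsynonymous differences: 1.

1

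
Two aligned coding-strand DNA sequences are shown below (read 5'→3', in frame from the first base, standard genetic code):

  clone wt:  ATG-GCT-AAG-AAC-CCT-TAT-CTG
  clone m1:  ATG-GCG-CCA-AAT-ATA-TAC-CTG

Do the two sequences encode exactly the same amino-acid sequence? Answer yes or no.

no

Codon 1: ATG Met / ATG Met — identical.
Codon 2: GCT Ala / GCG Ala — synonymous.
Codon 3: AAG Lys / CCA Pro — nonsynonymous.
Codon 4: AAC Asn / AAT Asn — synonymous.
Codon 5: CCT Pro / ATA Ile — nonsynonymous.
Codon 6: TAT Tyr / TAC Tyr — synonymous.
Codon 7: CTG Leu / CTG Leu — identical.
Nonsynonymous differences: 2 → different protein.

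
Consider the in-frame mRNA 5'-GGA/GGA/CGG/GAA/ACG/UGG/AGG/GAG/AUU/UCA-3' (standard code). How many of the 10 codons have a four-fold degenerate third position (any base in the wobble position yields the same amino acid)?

Codon 1 GGA (Gly): third position 4-fold.
Codon 2 GGA (Gly): third position 4-fold.
Codon 3 CGG (Arg): third position 4-fold.
Codon 4 GAA (Glu): third position 2-fold.
Codon 5 ACG (Thr): third position 4-fold.
Codon 6 UGG (Trp): third position 1-fold.
Codon 7 AGG (Arg): third position 2-fold.
Codon 8 GAG (Glu): third position 2-fold.
Codon 9 AUU (Ile): third position 3-fold.
Codon 10 UCA (Ser): third position 4-fold.
Four-fold degenerate third positions: 5.

5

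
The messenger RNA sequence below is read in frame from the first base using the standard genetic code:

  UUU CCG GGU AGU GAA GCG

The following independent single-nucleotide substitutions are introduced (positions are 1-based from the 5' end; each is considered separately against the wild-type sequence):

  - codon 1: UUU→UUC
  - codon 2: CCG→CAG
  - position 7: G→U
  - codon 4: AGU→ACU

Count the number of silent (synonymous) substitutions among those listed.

Codon 1: UUU (Phe) → UUC (Phe) — synonymous.
Codon 2: CCG (Pro) → CAG (Gln) — missense.
Codon 3: GGU (Gly) → UGU (Cys) — missense.
Codon 4: AGU (Ser) → ACU (Thr) — missense.
Synonymous: 1 of 4.

1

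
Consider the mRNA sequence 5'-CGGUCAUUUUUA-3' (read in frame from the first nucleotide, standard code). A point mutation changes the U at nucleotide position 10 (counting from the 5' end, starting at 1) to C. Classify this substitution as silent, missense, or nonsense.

silent

Position 10 falls in codon 4: UUA → Leu.
After the substitution the codon is CUA → Leu.
Both encode Leu, so the change is synonymous.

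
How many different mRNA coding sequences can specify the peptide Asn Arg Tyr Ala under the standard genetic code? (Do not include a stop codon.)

Asn: 2 codons.
Arg: 6 codons.
Tyr: 2 codons.
Ala: 4 codons.
2 × 6 × 2 × 4 = 96.

96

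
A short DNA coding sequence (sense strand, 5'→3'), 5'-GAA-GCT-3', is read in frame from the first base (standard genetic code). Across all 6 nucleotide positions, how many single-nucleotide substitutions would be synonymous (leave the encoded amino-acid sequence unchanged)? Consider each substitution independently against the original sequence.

Codon 1 (GAA, Glu): 1 synonymous substitution.
Codon 2 (GCT, Ala): 3 synonymous substitutions.
Total: 1 + 3 = 4.

4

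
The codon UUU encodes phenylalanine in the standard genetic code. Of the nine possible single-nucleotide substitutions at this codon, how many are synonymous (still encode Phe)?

1

Position 1: none → 0 synonymous.
Position 2: none → 0 synonymous.
Position 3: UUC → 1 synonymous.
Total: 0 + 0 + 1 = 1.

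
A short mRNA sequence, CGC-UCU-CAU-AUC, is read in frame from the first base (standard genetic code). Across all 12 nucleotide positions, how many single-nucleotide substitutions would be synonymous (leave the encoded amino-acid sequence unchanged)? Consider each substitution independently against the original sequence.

Codon 1 (CGC, Arg): 3 synonymous substitutions.
Codon 2 (UCU, Ser): 3 synonymous substitutions.
Codon 3 (CAU, His): 1 synonymous substitution.
Codon 4 (AUC, Ile): 2 synonymous substitutions.
Total: 3 + 3 + 1 + 2 = 9.

9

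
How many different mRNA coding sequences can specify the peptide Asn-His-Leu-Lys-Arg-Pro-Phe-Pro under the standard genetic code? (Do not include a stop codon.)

9216

Asn: 2 codons.
His: 2 codons.
Leu: 6 codons.
Lys: 2 codons.
Arg: 6 codons.
Pro: 4 codons.
Phe: 2 codons.
Pro: 4 codons.
2 × 2 × 6 × 2 × 6 × 4 × 2 × 4 = 9216.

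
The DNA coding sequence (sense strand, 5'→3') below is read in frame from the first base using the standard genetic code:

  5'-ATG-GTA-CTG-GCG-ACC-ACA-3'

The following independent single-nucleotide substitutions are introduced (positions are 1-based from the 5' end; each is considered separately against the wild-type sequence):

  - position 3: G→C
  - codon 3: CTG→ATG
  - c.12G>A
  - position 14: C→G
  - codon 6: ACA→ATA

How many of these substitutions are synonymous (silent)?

Codon 1: ATG (Met) → ATC (Ile) — missense.
Codon 3: CTG (Leu) → ATG (Met) — missense.
Codon 4: GCG (Ala) → GCA (Ala) — synonymous.
Codon 5: ACC (Thr) → AGC (Ser) — missense.
Codon 6: ACA (Thr) → ATA (Ile) — missense.
Synonymous: 1 of 5.

1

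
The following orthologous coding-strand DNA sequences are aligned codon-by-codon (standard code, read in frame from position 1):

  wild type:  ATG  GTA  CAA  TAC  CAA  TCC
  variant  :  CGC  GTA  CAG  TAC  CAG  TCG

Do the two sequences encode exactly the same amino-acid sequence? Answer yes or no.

no

Codon 1: ATG Met / CGC Arg — nonsynonymous.
Codon 2: GTA Val / GTA Val — identical.
Codon 3: CAA Gln / CAG Gln — synonymous.
Codon 4: TAC Tyr / TAC Tyr — identical.
Codon 5: CAA Gln / CAG Gln — synonymous.
Codon 6: TCC Ser / TCG Ser — synonymous.
Nonsynonymous differences: 1 → different protein.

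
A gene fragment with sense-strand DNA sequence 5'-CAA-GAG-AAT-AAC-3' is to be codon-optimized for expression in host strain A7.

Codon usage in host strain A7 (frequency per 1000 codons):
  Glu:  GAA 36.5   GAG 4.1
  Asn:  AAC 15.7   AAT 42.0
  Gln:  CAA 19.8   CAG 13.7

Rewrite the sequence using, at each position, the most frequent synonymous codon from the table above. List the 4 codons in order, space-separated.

Codon 1 (Gln): best is CAA at 19.8.
Codon 2 (Glu): best is GAA at 36.5.
Codon 3 (Asn): best is AAT at 42.0.
Codon 4 (Asn): best is AAT at 42.0.

CAA GAA AAT AAT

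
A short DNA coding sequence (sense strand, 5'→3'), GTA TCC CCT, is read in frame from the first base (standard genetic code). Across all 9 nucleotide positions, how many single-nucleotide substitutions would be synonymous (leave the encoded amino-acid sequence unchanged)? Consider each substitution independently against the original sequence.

9

Codon 1 (GTA, Val): 3 synonymous substitutions.
Codon 2 (TCC, Ser): 3 synonymous substitutions.
Codon 3 (CCT, Pro): 3 synonymous substitutions.
Total: 3 + 3 + 3 = 9.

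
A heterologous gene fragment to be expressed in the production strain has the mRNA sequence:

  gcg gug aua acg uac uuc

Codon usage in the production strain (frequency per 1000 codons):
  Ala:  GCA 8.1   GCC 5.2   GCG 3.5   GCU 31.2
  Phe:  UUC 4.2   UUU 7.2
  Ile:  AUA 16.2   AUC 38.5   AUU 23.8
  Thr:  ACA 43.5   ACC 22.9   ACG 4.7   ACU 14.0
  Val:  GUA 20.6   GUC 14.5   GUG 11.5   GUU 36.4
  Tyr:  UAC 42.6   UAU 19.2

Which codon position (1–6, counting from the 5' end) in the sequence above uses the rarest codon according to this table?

1

Codon 1 GCG (Ala): 3.5 per 1000.
Codon 2 GUG (Val): 11.5 per 1000.
Codon 3 AUA (Ile): 16.2 per 1000.
Codon 4 ACG (Thr): 4.7 per 1000.
Codon 5 UAC (Tyr): 42.6 per 1000.
Codon 6 UUC (Phe): 4.2 per 1000.
Lowest frequency is 3.5 at codon 1.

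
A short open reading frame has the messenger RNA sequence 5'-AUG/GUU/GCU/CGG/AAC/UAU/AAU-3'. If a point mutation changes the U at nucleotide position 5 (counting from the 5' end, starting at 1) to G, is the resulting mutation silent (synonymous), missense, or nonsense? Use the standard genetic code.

Position 5 falls in codon 2: GUU → Val.
After the substitution the codon is GGU → Gly.
Val ≠ Gly, so this is a missense mutation.

missense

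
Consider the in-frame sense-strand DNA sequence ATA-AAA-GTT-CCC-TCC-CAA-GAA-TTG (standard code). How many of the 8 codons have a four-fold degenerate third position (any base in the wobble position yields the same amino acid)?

Codon 1 ATA (Ile): third position 3-fold.
Codon 2 AAA (Lys): third position 2-fold.
Codon 3 GTT (Val): third position 4-fold.
Codon 4 CCC (Pro): third position 4-fold.
Codon 5 TCC (Ser): third position 4-fold.
Codon 6 CAA (Gln): third position 2-fold.
Codon 7 GAA (Glu): third position 2-fold.
Codon 8 TTG (Leu): third position 2-fold.
Four-fold degenerate third positions: 3.

3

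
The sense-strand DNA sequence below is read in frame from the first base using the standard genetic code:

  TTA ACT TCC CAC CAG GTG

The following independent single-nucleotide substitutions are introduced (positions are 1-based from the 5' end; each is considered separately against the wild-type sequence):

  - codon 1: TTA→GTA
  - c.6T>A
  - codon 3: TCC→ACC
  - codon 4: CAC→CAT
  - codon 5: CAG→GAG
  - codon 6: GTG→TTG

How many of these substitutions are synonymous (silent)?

Codon 1: TTA (Leu) → GTA (Val) — missense.
Codon 2: ACT (Thr) → ACA (Thr) — synonymous.
Codon 3: TCC (Ser) → ACC (Thr) — missense.
Codon 4: CAC (His) → CAT (His) — synonymous.
Codon 5: CAG (Gln) → GAG (Glu) — missense.
Codon 6: GTG (Val) → TTG (Leu) — missense.
Synonymous: 2 of 6.

2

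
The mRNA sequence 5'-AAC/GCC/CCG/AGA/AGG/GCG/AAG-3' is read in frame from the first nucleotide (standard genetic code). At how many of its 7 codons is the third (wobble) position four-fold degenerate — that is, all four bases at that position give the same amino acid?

3

Codon 1 AAC (Asn): third position 2-fold.
Codon 2 GCC (Ala): third position 4-fold.
Codon 3 CCG (Pro): third position 4-fold.
Codon 4 AGA (Arg): third position 2-fold.
Codon 5 AGG (Arg): third position 2-fold.
Codon 6 GCG (Ala): third position 4-fold.
Codon 7 AAG (Lys): third position 2-fold.
Four-fold degenerate third positions: 3.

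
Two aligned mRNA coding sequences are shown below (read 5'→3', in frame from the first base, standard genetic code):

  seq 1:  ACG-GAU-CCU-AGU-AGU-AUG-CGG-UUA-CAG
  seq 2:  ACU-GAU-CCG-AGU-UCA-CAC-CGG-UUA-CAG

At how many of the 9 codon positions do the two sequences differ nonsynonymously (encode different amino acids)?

1

Codon 1: ACG Thr / ACU Thr — synonymous.
Codon 2: GAU Asp / GAU Asp — identical.
Codon 3: CCU Pro / CCG Pro — synonymous.
Codon 4: AGU Ser / AGU Ser — identical.
Codon 5: AGU Ser / UCA Ser — synonymous.
Codon 6: AUG Met / CAC His — nonsynonymous.
Codon 7: CGG Arg / CGG Arg — identical.
Codon 8: UUA Leu / UUA Leu — identical.
Codon 9: CAG Gln / CAG Gln — identical.
Nonsynonymous differences: 1.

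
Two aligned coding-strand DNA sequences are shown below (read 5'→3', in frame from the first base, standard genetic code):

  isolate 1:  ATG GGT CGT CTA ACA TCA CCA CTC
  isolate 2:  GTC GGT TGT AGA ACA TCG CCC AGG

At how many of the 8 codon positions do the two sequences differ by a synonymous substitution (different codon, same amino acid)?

2

Codon 1: ATG Met / GTC Val — nonsynonymous.
Codon 2: GGT Gly / GGT Gly — identical.
Codon 3: CGT Arg / TGT Cys — nonsynonymous.
Codon 4: CTA Leu / AGA Arg — nonsynonymous.
Codon 5: ACA Thr / ACA Thr — identical.
Codon 6: TCA Ser / TCG Ser — synonymous.
Codon 7: CCA Pro / CCC Pro — synonymous.
Codon 8: CTC Leu / AGG Arg — nonsynonymous.
Synonymous differences: 2.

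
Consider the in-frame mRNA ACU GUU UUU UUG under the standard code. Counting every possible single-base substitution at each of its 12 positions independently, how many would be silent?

Codon 1 (ACU, Thr): 3 synonymous substitutions.
Codon 2 (GUU, Val): 3 synonymous substitutions.
Codon 3 (UUU, Phe): 1 synonymous substitution.
Codon 4 (UUG, Leu): 2 synonymous substitutions.
Total: 3 + 3 + 1 + 2 = 9.

9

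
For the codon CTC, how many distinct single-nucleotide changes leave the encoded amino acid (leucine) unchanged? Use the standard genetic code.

Position 1: none → 0 synonymous.
Position 2: none → 0 synonymous.
Position 3: CTT, CTA, CTG → 3 synonymous.
Total: 0 + 0 + 3 = 3.

3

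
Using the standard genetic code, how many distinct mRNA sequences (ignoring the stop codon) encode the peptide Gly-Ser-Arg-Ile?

432

Gly: 4 codons.
Ser: 6 codons.
Arg: 6 codons.
Ile: 3 codons.
4 × 6 × 6 × 3 = 432.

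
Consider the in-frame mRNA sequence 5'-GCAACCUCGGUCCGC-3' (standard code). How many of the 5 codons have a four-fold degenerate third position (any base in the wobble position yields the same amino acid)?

Codon 1 GCA (Ala): third position 4-fold.
Codon 2 ACC (Thr): third position 4-fold.
Codon 3 UCG (Ser): third position 4-fold.
Codon 4 GUC (Val): third position 4-fold.
Codon 5 CGC (Arg): third position 4-fold.
Four-fold degenerate third positions: 5.

5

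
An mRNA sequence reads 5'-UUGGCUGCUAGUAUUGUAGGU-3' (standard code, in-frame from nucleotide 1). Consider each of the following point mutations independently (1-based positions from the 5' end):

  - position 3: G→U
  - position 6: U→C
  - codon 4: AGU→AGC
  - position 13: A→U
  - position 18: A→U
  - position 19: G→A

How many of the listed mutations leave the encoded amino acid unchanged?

3

Codon 1: UUG (Leu) → UUU (Phe) — missense.
Codon 2: GCU (Ala) → GCC (Ala) — synonymous.
Codon 4: AGU (Ser) → AGC (Ser) — synonymous.
Codon 5: AUU (Ile) → UUU (Phe) — missense.
Codon 6: GUA (Val) → GUU (Val) — synonymous.
Codon 7: GGU (Gly) → AGU (Ser) — missense.
Synonymous: 3 of 6.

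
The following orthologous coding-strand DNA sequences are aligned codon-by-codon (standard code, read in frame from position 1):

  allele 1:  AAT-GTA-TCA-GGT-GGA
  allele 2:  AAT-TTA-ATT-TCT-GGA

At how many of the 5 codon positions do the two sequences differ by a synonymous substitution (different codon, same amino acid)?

Codon 1: AAT Asn / AAT Asn — identical.
Codon 2: GTA Val / TTA Leu — nonsynonymous.
Codon 3: TCA Ser / ATT Ile — nonsynonymous.
Codon 4: GGT Gly / TCT Ser — nonsynonymous.
Codon 5: GGA Gly / GGA Gly — identical.
Synonymous differences: 0.

0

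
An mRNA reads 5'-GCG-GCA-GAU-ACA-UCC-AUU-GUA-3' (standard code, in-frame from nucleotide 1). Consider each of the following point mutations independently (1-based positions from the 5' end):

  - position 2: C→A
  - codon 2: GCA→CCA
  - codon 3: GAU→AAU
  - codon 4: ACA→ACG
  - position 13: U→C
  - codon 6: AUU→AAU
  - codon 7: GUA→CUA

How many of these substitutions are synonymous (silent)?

Codon 1: GCG (Ala) → GAG (Glu) — missense.
Codon 2: GCA (Ala) → CCA (Pro) — missense.
Codon 3: GAU (Asp) → AAU (Asn) — missense.
Codon 4: ACA (Thr) → ACG (Thr) — synonymous.
Codon 5: UCC (Ser) → CCC (Pro) — missense.
Codon 6: AUU (Ile) → AAU (Asn) — missense.
Codon 7: GUA (Val) → CUA (Leu) — missense.
Synonymous: 1 of 7.

1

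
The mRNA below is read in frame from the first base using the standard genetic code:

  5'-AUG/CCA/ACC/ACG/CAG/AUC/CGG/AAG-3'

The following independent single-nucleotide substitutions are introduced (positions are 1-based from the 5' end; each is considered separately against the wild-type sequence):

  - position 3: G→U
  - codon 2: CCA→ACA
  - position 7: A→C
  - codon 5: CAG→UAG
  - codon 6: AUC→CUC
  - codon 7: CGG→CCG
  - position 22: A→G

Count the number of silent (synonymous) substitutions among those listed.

0

Codon 1: AUG (Met) → AUU (Ile) — missense.
Codon 2: CCA (Pro) → ACA (Thr) — missense.
Codon 3: ACC (Thr) → CCC (Pro) — missense.
Codon 5: CAG (Gln) → UAG (Stop) — nonsense.
Codon 6: AUC (Ile) → CUC (Leu) — missense.
Codon 7: CGG (Arg) → CCG (Pro) — missense.
Codon 8: AAG (Lys) → GAG (Glu) — missense.
Synonymous: 0 of 7.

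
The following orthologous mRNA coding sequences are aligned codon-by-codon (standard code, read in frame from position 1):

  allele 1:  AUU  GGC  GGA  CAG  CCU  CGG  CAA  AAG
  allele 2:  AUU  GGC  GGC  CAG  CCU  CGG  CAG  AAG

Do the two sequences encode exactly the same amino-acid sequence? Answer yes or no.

yes

Codon 1: AUU Ile / AUU Ile — identical.
Codon 2: GGC Gly / GGC Gly — identical.
Codon 3: GGA Gly / GGC Gly — synonymous.
Codon 4: CAG Gln / CAG Gln — identical.
Codon 5: CCU Pro / CCU Pro — identical.
Codon 6: CGG Arg / CGG Arg — identical.
Codon 7: CAA Gln / CAG Gln — synonymous.
Codon 8: AAG Lys / AAG Lys — identical.
Nonsynonymous differences: 0 → same protein.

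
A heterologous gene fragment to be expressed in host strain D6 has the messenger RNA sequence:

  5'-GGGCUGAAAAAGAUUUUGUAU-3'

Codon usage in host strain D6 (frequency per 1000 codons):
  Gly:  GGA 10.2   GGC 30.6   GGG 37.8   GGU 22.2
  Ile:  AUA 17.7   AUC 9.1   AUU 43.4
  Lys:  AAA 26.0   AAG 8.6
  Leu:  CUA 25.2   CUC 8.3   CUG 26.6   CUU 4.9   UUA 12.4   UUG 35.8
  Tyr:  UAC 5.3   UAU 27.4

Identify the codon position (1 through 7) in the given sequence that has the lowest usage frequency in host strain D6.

Codon 1 GGG (Gly): 37.8 per 1000.
Codon 2 CUG (Leu): 26.6 per 1000.
Codon 3 AAA (Lys): 26.0 per 1000.
Codon 4 AAG (Lys): 8.6 per 1000.
Codon 5 AUU (Ile): 43.4 per 1000.
Codon 6 UUG (Leu): 35.8 per 1000.
Codon 7 UAU (Tyr): 27.4 per 1000.
Lowest frequency is 8.6 at codon 4.

4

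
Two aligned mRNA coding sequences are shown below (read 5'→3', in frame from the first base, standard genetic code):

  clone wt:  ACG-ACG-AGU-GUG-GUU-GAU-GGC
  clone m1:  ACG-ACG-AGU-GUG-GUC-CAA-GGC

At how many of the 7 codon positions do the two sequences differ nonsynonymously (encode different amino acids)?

1

Codon 1: ACG Thr / ACG Thr — identical.
Codon 2: ACG Thr / ACG Thr — identical.
Codon 3: AGU Ser / AGU Ser — identical.
Codon 4: GUG Val / GUG Val — identical.
Codon 5: GUU Val / GUC Val — synonymous.
Codon 6: GAU Asp / CAA Gln — nonsynonymous.
Codon 7: GGC Gly / GGC Gly — identical.
Nonsynonymous differences: 1.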